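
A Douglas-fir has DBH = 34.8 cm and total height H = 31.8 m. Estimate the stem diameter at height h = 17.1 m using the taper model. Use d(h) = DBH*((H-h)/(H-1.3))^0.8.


Taper: d(h) = DBH * ((H - h) / (H - 1.3))^0.8
Numerator = H - h = 31.8 - 17.1 = 14.7 m
Denominator = H - 1.3 = 31.8 - 1.3 = 30.5 m
Ratio = 14.7 / 30.5 = 0.48197
d = 34.8 * 0.48197^0.8 = 19.4 cm

19.4


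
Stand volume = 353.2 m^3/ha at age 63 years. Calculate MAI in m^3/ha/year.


Formula: MAI = Total Volume / Stand Age
MAI = 353.2 m^3/ha / 63 years
MAI = 5.61 m^3/ha/year

5.61


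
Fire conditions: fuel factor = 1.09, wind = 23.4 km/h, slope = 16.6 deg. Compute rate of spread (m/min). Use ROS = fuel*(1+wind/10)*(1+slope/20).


Formula: ROS = fuel * (1 + wind/10) * (1 + slope/20)
Wind factor = 1 + 23.4/10 = 3.34
Slope factor = 1 + 16.6/20 = 1.83
ROS = 1.09 * 3.34 * 1.83 = 6.66 m/min

6.66


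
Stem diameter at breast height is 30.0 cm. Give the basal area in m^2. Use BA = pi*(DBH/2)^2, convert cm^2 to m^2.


Formula: BA = pi * (DBH/2)^2 / 10000  (cm^2 to m^2)
Radius = DBH/2 = 30.0/2 = 15.0 cm
BA = pi * 15.0^2 / 10000
   = 706.8583 cm^2 / 10000
   = 0.0707 m^2

0.0707


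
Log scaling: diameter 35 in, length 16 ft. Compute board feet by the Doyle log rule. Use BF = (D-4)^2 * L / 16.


Doyle: BF = (D - 4)^2 * L / 16
Adjusted diameter = 35 - 4 = 31 in
(D-4)^2 = 31^2 = 961
BF = 961 * 16 / 16 = 961 BF

961


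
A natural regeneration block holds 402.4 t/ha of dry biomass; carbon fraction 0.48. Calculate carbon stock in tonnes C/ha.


Formula: Carbon Stock = Biomass * Carbon Fraction
C = 402.4 t/ha * 0.48
C = 193.2 t C/ha

193.2


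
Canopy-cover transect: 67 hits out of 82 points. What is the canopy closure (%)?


Formula: Canopy closure = covered points / total points * 100
Closure = 67 / 82 * 100
Closure = 0.8171 * 100 = 81.7%

81.7


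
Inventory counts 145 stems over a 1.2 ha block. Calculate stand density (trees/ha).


Formula: Stand Density = N_trees / Area_ha
Density = 145 trees / 1.2 ha
Density = 121 trees/ha

121


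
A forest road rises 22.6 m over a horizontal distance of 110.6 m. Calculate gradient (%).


Formula: Gradient = rise / run * 100
Gradient = 22.6 / 110.6 * 100 = 20.4%

20.4


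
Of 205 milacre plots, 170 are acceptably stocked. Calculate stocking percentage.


Formula: Stocking % = stocked plots / total plots * 100
Stocking = 170 / 205 * 100
Stocking = 0.8293 * 100 = 82.9%

82.9


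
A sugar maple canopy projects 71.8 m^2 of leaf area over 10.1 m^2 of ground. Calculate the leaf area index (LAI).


Formula: LAI = total leaf area / ground area  (dimensionless)
LAI = 71.8 m^2 / 10.1 m^2
LAI = 7.11

7.11


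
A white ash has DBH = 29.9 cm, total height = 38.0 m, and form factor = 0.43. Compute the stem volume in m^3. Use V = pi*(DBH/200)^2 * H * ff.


Formula: V = pi * (DBH/200)^2 * H * ff
Radius = DBH/200 = 29.9/200 = 0.1495 m
Radius^2 = 0.1495^2 = 0.02235025 m^2
V = pi * 0.02235025 * 38.0 * 0.43
V = 1.147 m^3

1.147


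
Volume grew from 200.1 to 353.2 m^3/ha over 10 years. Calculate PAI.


Formula: PAI = (V_T2 - V_T1) / (T2 - T1)
Volume increment = 353.2 - 200.1 = 153.1 m^3/ha
PAI = 153.1 / 10 = 15.31 m^3/ha/year

15.31


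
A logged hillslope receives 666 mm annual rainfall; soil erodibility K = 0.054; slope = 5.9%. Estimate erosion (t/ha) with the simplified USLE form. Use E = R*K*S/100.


Formula: E = R * K * S / 100  (simplified USLE)
R * K = 666 * 0.054 = 35.964
E = 35.964 * 5.9 / 100 = 2.12 t/ha

2.12


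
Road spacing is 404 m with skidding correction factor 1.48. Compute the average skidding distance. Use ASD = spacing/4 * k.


Formula: ASD = (spacing / 4) * correction
Uncorrected distance = spacing / 4 = 404 / 4 = 101 m
ASD = 101 * 1.48 = 149 m

149


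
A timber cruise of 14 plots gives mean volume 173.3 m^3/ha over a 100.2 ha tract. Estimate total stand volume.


Formula: Total Volume = Mean Volume per ha * Total Area
Total Volume = 173.3 m^3/ha * 100.2 ha
Total Volume = 17365 m^3

17365


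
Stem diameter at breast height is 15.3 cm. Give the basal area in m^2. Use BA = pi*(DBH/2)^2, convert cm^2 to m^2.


Formula: BA = pi * (DBH/2)^2 / 10000  (cm^2 to m^2)
Radius = DBH/2 = 15.3/2 = 7.65 cm
BA = pi * 7.65^2 / 10000
   = 183.8539 cm^2 / 10000
   = 0.0184 m^2

0.0184


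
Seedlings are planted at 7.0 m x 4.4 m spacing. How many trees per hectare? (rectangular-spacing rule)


Formula: TPH = 10000 m^2/ha / (spacing_x * spacing_y)
Area per tree = 7.0 m * 4.4 m = 30.8 m^2
TPH = 10000 / 30.8 = 325 trees/ha

325


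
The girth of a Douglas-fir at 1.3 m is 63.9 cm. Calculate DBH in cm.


Formula: DBH = C / pi
DBH = 63.9 / pi
pi = 3.14159...
DBH = 20.3 cm

20.3


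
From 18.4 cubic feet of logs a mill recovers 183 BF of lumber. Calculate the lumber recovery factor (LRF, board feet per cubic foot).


Formula: LRF = Lumber Output (BF) / Log Input (ft^3)
LRF = 183 BF / 18.4 ft^3
LRF = 9.95 BF/ft^3

9.95


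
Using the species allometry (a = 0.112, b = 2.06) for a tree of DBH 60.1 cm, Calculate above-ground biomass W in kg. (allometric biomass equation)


Formula: W = a * DBH^b  (allometric power law)
DBH^b = 60.1^2.06 = 4618.2923
W = 0.112 * 4618.2923 = 517.2 kg

517.2


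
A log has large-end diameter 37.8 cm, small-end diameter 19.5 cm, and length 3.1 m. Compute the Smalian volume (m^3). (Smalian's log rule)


Smalian: V = (A1 + A2)/2 * L,  A = pi*(D/200)^2
A1 = pi*(37.8/200)^2 = 0.112221 m^2
A2 = pi*(19.5/200)^2 = 0.029865 m^2
V = (0.112221+0.029865)/2*3.1 = 0.2202 m^3

0.2202


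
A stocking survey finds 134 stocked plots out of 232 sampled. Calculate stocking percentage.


Formula: Stocking % = stocked plots / total plots * 100
Stocking = 134 / 232 * 100
Stocking = 0.5776 * 100 = 57.8%

57.8


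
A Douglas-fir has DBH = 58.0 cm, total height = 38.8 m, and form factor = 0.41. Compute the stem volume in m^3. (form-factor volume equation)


Formula: V = pi * (DBH/200)^2 * H * ff
Radius = DBH/200 = 58.0/200 = 0.29 m
Radius^2 = 0.29^2 = 0.0841 m^2
V = pi * 0.0841 * 38.8 * 0.41
V = 4.203 m^3

4.203


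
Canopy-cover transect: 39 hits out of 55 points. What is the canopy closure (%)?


Formula: Canopy closure = covered points / total points * 100
Closure = 39 / 55 * 100
Closure = 0.7091 * 100 = 70.9%

70.9


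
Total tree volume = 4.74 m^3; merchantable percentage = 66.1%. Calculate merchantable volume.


Formula: MV = V_total * (merchantable_pct / 100)
Merchantable fraction = 66.1% / 100 = 0.661
MV = 4.74 m^3 * 0.661 = 3.133 m^3

3.133


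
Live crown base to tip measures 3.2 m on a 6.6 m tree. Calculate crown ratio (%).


Formula: Crown Ratio = (Crown Length / Total Height) * 100
CR = (3.2 m / 6.6 m) * 100
CR = 0.4848 * 100 = 48.5%

48.5


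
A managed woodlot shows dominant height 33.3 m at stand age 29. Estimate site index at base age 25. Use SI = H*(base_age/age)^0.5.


Formula: SI = H_dom * (base_age / age)^0.5
Age ratio = 25 / 29 = 0.86207
sqrt(age_ratio) = 0.92848
SI = 33.3 * 0.92848 = 30.9 m

30.9


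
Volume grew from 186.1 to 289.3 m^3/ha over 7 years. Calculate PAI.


Formula: PAI = (V_T2 - V_T1) / (T2 - T1)
Volume increment = 289.3 - 186.1 = 103.2 m^3/ha
PAI = 103.2 / 7 = 14.74 m^3/ha/year

14.74


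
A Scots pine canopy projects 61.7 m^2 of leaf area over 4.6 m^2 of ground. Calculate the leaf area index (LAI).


Formula: LAI = total leaf area / ground area  (dimensionless)
LAI = 61.7 m^2 / 4.6 m^2
LAI = 13.41

13.41


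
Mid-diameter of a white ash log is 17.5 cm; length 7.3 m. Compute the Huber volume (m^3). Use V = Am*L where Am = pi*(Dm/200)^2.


Huber: V = Am * L,  Am = pi*(Dm/200)^2
Am = pi*(17.5/200)^2 = 0.024053 m^2
V = 0.024053*7.3 = 0.1756 m^3

0.1756


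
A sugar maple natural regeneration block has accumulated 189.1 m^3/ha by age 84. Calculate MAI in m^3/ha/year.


Formula: MAI = Total Volume / Stand Age
MAI = 189.1 m^3/ha / 84 years
MAI = 2.25 m^3/ha/year

2.25


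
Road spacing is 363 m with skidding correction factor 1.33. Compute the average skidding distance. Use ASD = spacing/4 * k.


Formula: ASD = (spacing / 4) * correction
Uncorrected distance = spacing / 4 = 363 / 4 = 90.75 m
ASD = 90.75 * 1.33 = 121 m

121


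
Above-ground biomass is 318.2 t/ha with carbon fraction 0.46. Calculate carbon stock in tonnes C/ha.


Formula: Carbon Stock = Biomass * Carbon Fraction
C = 318.2 t/ha * 0.46
C = 146.4 t C/ha

146.4


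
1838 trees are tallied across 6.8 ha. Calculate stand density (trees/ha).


Formula: Stand Density = N_trees / Area_ha
Density = 1838 trees / 6.8 ha
Density = 270 trees/ha

270


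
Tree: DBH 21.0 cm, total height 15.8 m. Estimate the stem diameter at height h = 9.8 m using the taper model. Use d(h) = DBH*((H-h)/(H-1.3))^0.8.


Taper: d(h) = DBH * ((H - h) / (H - 1.3))^0.8
Numerator = H - h = 15.8 - 9.8 = 6.0 m
Denominator = H - 1.3 = 15.8 - 1.3 = 14.5 m
Ratio = 6.0 / 14.5 = 0.41379
d = 21.0 * 0.41379^0.8 = 10.4 cm

10.4


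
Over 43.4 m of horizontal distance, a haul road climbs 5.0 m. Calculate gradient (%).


Formula: Gradient = rise / run * 100
Gradient = 5.0 / 43.4 * 100 = 11.5%

11.5


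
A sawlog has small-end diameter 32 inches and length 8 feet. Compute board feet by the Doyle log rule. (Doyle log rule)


Doyle: BF = (D - 4)^2 * L / 16
Adjusted diameter = 32 - 4 = 28 in
(D-4)^2 = 28^2 = 784
BF = 784 * 8 / 16 = 392 BF

392


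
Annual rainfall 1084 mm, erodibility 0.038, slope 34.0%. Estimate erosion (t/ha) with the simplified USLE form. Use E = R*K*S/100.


Formula: E = R * K * S / 100  (simplified USLE)
R * K = 1084 * 0.038 = 41.192
E = 41.192 * 34.0 / 100 = 14.01 t/ha

14.01


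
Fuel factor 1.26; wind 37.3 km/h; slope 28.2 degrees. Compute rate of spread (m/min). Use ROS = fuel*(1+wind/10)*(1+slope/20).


Formula: ROS = fuel * (1 + wind/10) * (1 + slope/20)
Wind factor = 1 + 37.3/10 = 4.73
Slope factor = 1 + 28.2/20 = 2.41
ROS = 1.26 * 4.73 * 2.41 = 14.36 m/min

14.36


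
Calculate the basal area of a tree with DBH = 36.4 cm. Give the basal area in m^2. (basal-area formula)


Formula: BA = pi * (DBH/2)^2 / 10000  (cm^2 to m^2)
Radius = DBH/2 = 36.4/2 = 18.2 cm
BA = pi * 18.2^2 / 10000
   = 1040.6212 cm^2 / 10000
   = 0.1041 m^2

0.1041


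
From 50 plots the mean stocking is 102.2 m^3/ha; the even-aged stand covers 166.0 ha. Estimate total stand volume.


Formula: Total Volume = Mean Volume per ha * Total Area
Total Volume = 102.2 m^3/ha * 166.0 ha
Total Volume = 16965 m^3

16965


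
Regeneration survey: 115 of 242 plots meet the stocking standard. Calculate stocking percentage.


Formula: Stocking % = stocked plots / total plots * 100
Stocking = 115 / 242 * 100
Stocking = 0.4752 * 100 = 47.5%

47.5


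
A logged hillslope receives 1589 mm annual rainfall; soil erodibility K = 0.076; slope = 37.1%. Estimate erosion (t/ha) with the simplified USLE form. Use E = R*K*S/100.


Formula: E = R * K * S / 100  (simplified USLE)
R * K = 1589 * 0.076 = 120.764
E = 120.764 * 37.1 / 100 = 44.8 t/ha

44.8


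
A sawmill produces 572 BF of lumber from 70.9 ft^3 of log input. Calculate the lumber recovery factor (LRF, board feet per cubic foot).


Formula: LRF = Lumber Output (BF) / Log Input (ft^3)
LRF = 572 BF / 70.9 ft^3
LRF = 8.07 BF/ft^3

8.07


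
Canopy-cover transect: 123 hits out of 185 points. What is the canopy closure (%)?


Formula: Canopy closure = covered points / total points * 100
Closure = 123 / 185 * 100
Closure = 0.6649 * 100 = 66.5%

66.5


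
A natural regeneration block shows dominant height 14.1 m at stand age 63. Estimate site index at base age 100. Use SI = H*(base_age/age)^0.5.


Formula: SI = H_dom * (base_age / age)^0.5
Age ratio = 100 / 63 = 1.5873
sqrt(age_ratio) = 1.25988
SI = 14.1 * 1.25988 = 17.8 m

17.8


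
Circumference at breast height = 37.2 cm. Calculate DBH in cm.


Formula: DBH = C / pi
DBH = 37.2 / pi
pi = 3.14159...
DBH = 11.8 cm

11.8


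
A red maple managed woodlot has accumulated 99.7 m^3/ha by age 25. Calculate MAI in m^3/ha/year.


Formula: MAI = Total Volume / Stand Age
MAI = 99.7 m^3/ha / 25 years
MAI = 3.99 m^3/ha/year

3.99


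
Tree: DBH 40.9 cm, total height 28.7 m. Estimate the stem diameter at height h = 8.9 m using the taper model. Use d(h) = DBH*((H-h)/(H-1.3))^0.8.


Taper: d(h) = DBH * ((H - h) / (H - 1.3))^0.8
Numerator = H - h = 28.7 - 8.9 = 19.8 m
Denominator = H - 1.3 = 28.7 - 1.3 = 27.4 m
Ratio = 19.8 / 27.4 = 0.72263
d = 40.9 * 0.72263^0.8 = 31.5 cm

31.5


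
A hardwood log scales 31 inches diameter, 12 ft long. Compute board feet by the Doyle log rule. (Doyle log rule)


Doyle: BF = (D - 4)^2 * L / 16
Adjusted diameter = 31 - 4 = 27 in
(D-4)^2 = 27^2 = 729
BF = 729 * 12 / 16 = 547 BF

547


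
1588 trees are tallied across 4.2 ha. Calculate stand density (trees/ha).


Formula: Stand Density = N_trees / Area_ha
Density = 1588 trees / 4.2 ha
Density = 378 trees/ha

378


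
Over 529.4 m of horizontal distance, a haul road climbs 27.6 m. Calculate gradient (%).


Formula: Gradient = rise / run * 100
Gradient = 27.6 / 529.4 * 100 = 5.2%

5.2


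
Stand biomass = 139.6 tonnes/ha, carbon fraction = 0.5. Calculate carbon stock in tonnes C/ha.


Formula: Carbon Stock = Biomass * Carbon Fraction
C = 139.6 t/ha * 0.5
C = 69.8 t C/ha

69.8


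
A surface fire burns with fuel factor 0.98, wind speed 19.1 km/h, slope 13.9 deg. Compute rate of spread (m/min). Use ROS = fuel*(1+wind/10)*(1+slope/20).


Formula: ROS = fuel * (1 + wind/10) * (1 + slope/20)
Wind factor = 1 + 19.1/10 = 2.91
Slope factor = 1 + 13.9/20 = 1.695
ROS = 0.98 * 2.91 * 1.695 = 4.83 m/min

4.83


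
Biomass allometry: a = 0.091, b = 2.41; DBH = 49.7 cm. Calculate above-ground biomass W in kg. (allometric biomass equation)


Formula: W = a * DBH^b  (allometric power law)
DBH^b = 49.7^2.41 = 12252.336
W = 0.091 * 12252.336 = 1115.0 kg

1115.0


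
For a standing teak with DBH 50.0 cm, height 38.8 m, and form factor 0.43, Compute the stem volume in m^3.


Formula: V = pi * (DBH/200)^2 * H * ff
Radius = DBH/200 = 50.0/200 = 0.25 m
Radius^2 = 0.25^2 = 0.0625 m^2
V = pi * 0.0625 * 38.8 * 0.43
V = 3.276 m^3

3.276


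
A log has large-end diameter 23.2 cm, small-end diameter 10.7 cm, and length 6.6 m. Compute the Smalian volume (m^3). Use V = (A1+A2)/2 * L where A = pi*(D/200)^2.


Smalian: V = (A1 + A2)/2 * L,  A = pi*(D/200)^2
A1 = pi*(23.2/200)^2 = 0.042273 m^2
A2 = pi*(10.7/200)^2 = 0.008992 m^2
V = (0.042273+0.008992)/2*6.6 = 0.1692 m^3

0.1692


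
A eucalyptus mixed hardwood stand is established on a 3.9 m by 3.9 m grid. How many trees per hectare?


Formula: TPH = 10000 m^2/ha / (spacing_x * spacing_y)
Area per tree = 3.9 m * 3.9 m = 15.21 m^2
TPH = 10000 / 15.21 = 657 trees/ha

657


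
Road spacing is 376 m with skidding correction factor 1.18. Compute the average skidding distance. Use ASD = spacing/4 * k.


Formula: ASD = (spacing / 4) * correction
Uncorrected distance = spacing / 4 = 376 / 4 = 94 m
ASD = 94 * 1.18 = 111 m

111


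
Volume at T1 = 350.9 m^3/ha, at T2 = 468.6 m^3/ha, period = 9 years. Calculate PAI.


Formula: PAI = (V_T2 - V_T1) / (T2 - T1)
Volume increment = 468.6 - 350.9 = 117.7 m^3/ha
PAI = 117.7 / 9 = 13.08 m^3/ha/year

13.08


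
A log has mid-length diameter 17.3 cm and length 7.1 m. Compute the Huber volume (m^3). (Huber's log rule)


Huber: V = Am * L,  Am = pi*(Dm/200)^2
Am = pi*(17.3/200)^2 = 0.023506 m^2
V = 0.023506*7.1 = 0.1669 m^3

0.1669


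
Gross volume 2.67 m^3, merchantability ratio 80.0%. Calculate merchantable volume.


Formula: MV = V_total * (merchantable_pct / 100)
Merchantable fraction = 80.0% / 100 = 0.8
MV = 2.67 m^3 * 0.8 = 2.136 m^3

2.136


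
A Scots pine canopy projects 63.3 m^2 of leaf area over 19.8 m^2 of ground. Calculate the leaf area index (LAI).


Formula: LAI = total leaf area / ground area  (dimensionless)
LAI = 63.3 m^2 / 19.8 m^2
LAI = 3.2

3.2


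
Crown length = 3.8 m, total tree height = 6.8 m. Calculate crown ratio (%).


Formula: Crown Ratio = (Crown Length / Total Height) * 100
CR = (3.8 m / 6.8 m) * 100
CR = 0.5588 * 100 = 55.9%

55.9


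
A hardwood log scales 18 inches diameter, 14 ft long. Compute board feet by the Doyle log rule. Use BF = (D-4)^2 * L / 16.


Doyle: BF = (D - 4)^2 * L / 16
Adjusted diameter = 18 - 4 = 14 in
(D-4)^2 = 14^2 = 196
BF = 196 * 14 / 16 = 172 BF

172


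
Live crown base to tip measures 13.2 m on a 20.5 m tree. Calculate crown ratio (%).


Formula: Crown Ratio = (Crown Length / Total Height) * 100
CR = (13.2 m / 20.5 m) * 100
CR = 0.6439 * 100 = 64.4%

64.4


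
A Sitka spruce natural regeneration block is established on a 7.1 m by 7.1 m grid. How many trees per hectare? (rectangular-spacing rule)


Formula: TPH = 10000 m^2/ha / (spacing_x * spacing_y)
Area per tree = 7.1 m * 7.1 m = 50.41 m^2
TPH = 10000 / 50.41 = 198 trees/ha

198


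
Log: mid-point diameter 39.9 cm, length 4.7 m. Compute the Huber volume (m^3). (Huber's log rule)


Huber: V = Am * L,  Am = pi*(Dm/200)^2
Am = pi*(39.9/200)^2 = 0.125036 m^2
V = 0.125036*4.7 = 0.5877 m^3

0.5877


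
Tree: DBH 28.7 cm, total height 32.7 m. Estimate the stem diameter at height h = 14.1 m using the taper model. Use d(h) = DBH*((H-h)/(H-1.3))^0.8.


Taper: d(h) = DBH * ((H - h) / (H - 1.3))^0.8
Numerator = H - h = 32.7 - 14.1 = 18.6 m
Denominator = H - 1.3 = 32.7 - 1.3 = 31.4 m
Ratio = 18.6 / 31.4 = 0.59236
d = 28.7 * 0.59236^0.8 = 18.9 cm

18.9


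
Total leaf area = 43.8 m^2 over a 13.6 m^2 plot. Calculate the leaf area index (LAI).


Formula: LAI = total leaf area / ground area  (dimensionless)
LAI = 43.8 m^2 / 13.6 m^2
LAI = 3.22

3.22


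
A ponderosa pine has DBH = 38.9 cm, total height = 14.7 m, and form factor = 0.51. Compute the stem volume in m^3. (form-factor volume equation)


Formula: V = pi * (DBH/200)^2 * H * ff
Radius = DBH/200 = 38.9/200 = 0.1945 m
Radius^2 = 0.1945^2 = 0.03783025 m^2
V = pi * 0.03783025 * 14.7 * 0.51
V = 0.891 m^3

0.891


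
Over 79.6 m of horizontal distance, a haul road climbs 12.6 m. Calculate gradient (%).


Formula: Gradient = rise / run * 100
Gradient = 12.6 / 79.6 * 100 = 15.8%

15.8


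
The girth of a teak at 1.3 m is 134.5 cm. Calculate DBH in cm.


Formula: DBH = C / pi
DBH = 134.5 / pi
pi = 3.14159...
DBH = 42.8 cm

42.8


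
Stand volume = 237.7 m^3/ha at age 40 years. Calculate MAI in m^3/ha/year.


Formula: MAI = Total Volume / Stand Age
MAI = 237.7 m^3/ha / 40 years
MAI = 5.94 m^3/ha/year

5.94


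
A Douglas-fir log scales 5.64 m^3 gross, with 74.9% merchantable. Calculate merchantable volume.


Formula: MV = V_total * (merchantable_pct / 100)
Merchantable fraction = 74.9% / 100 = 0.749
MV = 5.64 m^3 * 0.749 = 4.224 m^3

4.224


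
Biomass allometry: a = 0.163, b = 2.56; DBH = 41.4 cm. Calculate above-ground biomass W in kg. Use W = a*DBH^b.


Formula: W = a * DBH^b  (allometric power law)
DBH^b = 41.4^2.56 = 13788.6222
W = 0.163 * 13788.6222 = 2247.5 kg

2247.5


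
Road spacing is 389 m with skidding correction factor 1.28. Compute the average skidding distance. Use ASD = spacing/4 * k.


Formula: ASD = (spacing / 4) * correction
Uncorrected distance = spacing / 4 = 389 / 4 = 97.25 m
ASD = 97.25 * 1.28 = 124 m

124


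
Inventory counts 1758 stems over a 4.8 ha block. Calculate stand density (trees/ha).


Formula: Stand Density = N_trees / Area_ha
Density = 1758 trees / 4.8 ha
Density = 366 trees/ha

366


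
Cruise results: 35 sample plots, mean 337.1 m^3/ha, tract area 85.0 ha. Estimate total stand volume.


Formula: Total Volume = Mean Volume per ha * Total Area
Total Volume = 337.1 m^3/ha * 85.0 ha
Total Volume = 28654 m^3

28654


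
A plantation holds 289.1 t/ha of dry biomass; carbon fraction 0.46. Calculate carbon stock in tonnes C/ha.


Formula: Carbon Stock = Biomass * Carbon Fraction
C = 289.1 t/ha * 0.46
C = 133.0 t C/ha

133.0


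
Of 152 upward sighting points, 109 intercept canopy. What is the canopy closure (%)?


Formula: Canopy closure = covered points / total points * 100
Closure = 109 / 152 * 100
Closure = 0.7171 * 100 = 71.7%

71.7


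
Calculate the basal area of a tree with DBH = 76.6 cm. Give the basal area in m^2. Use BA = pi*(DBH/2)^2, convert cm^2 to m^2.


Formula: BA = pi * (DBH/2)^2 / 10000  (cm^2 to m^2)
Radius = DBH/2 = 76.6/2 = 38.3 cm
BA = pi * 38.3^2 / 10000
   = 4608.3708 cm^2 / 10000
   = 0.4608 m^2

0.4608


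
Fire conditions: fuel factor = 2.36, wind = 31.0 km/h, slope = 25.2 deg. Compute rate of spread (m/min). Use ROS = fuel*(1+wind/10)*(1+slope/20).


Formula: ROS = fuel * (1 + wind/10) * (1 + slope/20)
Wind factor = 1 + 31.0/10 = 4.1
Slope factor = 1 + 25.2/20 = 2.26
ROS = 2.36 * 4.1 * 2.26 = 21.87 m/min

21.87


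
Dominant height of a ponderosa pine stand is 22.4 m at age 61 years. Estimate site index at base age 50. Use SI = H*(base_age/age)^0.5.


Formula: SI = H_dom * (base_age / age)^0.5
Age ratio = 50 / 61 = 0.81967
sqrt(age_ratio) = 0.90536
SI = 22.4 * 0.90536 = 20.3 m

20.3


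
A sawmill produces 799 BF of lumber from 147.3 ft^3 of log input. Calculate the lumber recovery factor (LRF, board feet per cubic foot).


Formula: LRF = Lumber Output (BF) / Log Input (ft^3)
LRF = 799 BF / 147.3 ft^3
LRF = 5.42 BF/ft^3

5.42


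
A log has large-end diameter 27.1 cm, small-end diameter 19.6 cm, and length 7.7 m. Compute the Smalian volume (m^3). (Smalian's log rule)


Smalian: V = (A1 + A2)/2 * L,  A = pi*(D/200)^2
A1 = pi*(27.1/200)^2 = 0.05768 m^2
A2 = pi*(19.6/200)^2 = 0.030172 m^2
V = (0.05768+0.030172)/2*7.7 = 0.3382 m^3

0.3382


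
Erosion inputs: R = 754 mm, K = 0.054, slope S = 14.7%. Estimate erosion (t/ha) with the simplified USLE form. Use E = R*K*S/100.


Formula: E = R * K * S / 100  (simplified USLE)
R * K = 754 * 0.054 = 40.716
E = 40.716 * 14.7 / 100 = 5.99 t/ha

5.99


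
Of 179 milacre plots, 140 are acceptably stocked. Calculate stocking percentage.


Formula: Stocking % = stocked plots / total plots * 100
Stocking = 140 / 179 * 100
Stocking = 0.7821 * 100 = 78.2%

78.2


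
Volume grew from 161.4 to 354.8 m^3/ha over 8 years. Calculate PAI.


Formula: PAI = (V_T2 - V_T1) / (T2 - T1)
Volume increment = 354.8 - 161.4 = 193.4 m^3/ha
PAI = 193.4 / 8 = 24.18 m^3/ha/year

24.18


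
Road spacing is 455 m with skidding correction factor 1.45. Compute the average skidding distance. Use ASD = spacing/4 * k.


Formula: ASD = (spacing / 4) * correction
Uncorrected distance = spacing / 4 = 455 / 4 = 113.75 m
ASD = 113.75 * 1.45 = 165 m

165


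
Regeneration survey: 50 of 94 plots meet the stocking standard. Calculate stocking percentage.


Formula: Stocking % = stocked plots / total plots * 100
Stocking = 50 / 94 * 100
Stocking = 0.5319 * 100 = 53.2%

53.2


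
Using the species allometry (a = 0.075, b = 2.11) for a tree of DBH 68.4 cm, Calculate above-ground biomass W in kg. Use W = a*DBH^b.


Formula: W = a * DBH^b  (allometric power law)
DBH^b = 68.4^2.11 = 7446.7774
W = 0.075 * 7446.7774 = 558.5 kg

558.5


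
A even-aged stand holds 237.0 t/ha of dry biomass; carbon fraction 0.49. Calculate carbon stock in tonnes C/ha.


Formula: Carbon Stock = Biomass * Carbon Fraction
C = 237.0 t/ha * 0.49
C = 116.1 t C/ha

116.1


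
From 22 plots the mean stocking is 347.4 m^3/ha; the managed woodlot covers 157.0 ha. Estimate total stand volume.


Formula: Total Volume = Mean Volume per ha * Total Area
Total Volume = 347.4 m^3/ha * 157.0 ha
Total Volume = 54542 m^3

54542


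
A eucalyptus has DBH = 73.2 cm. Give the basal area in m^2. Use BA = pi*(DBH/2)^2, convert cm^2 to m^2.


Formula: BA = pi * (DBH/2)^2 / 10000  (cm^2 to m^2)
Radius = DBH/2 = 73.2/2 = 36.6 cm
BA = pi * 36.6^2 / 10000
   = 4208.3519 cm^2 / 10000
   = 0.4208 m^2

0.4208


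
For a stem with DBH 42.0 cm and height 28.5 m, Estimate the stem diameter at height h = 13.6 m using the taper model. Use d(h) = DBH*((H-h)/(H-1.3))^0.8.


Taper: d(h) = DBH * ((H - h) / (H - 1.3))^0.8
Numerator = H - h = 28.5 - 13.6 = 14.9 m
Denominator = H - 1.3 = 28.5 - 1.3 = 27.2 m
Ratio = 14.9 / 27.2 = 0.54779
d = 42.0 * 0.54779^0.8 = 26.0 cm

26.0


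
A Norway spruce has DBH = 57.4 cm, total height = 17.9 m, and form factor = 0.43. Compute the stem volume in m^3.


Formula: V = pi * (DBH/200)^2 * H * ff
Radius = DBH/200 = 57.4/200 = 0.287 m
Radius^2 = 0.287^2 = 0.082369 m^2
V = pi * 0.082369 * 17.9 * 0.43
V = 1.992 m^3

1.992


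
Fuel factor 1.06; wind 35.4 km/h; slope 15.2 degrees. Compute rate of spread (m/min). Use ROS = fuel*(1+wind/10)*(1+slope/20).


Formula: ROS = fuel * (1 + wind/10) * (1 + slope/20)
Wind factor = 1 + 35.4/10 = 4.54
Slope factor = 1 + 15.2/20 = 1.76
ROS = 1.06 * 4.54 * 1.76 = 8.47 m/min

8.47


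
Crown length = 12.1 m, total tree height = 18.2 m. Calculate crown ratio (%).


Formula: Crown Ratio = (Crown Length / Total Height) * 100
CR = (12.1 m / 18.2 m) * 100
CR = 0.6648 * 100 = 66.5%

66.5


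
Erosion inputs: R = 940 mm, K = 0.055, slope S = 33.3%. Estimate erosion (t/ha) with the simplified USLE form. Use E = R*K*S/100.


Formula: E = R * K * S / 100  (simplified USLE)
R * K = 940 * 0.055 = 51.7
E = 51.7 * 33.3 / 100 = 17.22 t/ha

17.22


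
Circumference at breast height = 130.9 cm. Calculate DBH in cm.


Formula: DBH = C / pi
DBH = 130.9 / pi
pi = 3.14159...
DBH = 41.7 cm

41.7


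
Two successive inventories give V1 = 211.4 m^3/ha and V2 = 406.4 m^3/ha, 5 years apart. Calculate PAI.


Formula: PAI = (V_T2 - V_T1) / (T2 - T1)
Volume increment = 406.4 - 211.4 = 195.0 m^3/ha
PAI = 195.0 / 5 = 39.0 m^3/ha/year

39.0


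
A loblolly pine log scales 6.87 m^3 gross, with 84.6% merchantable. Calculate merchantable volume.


Formula: MV = V_total * (merchantable_pct / 100)
Merchantable fraction = 84.6% / 100 = 0.846
MV = 6.87 m^3 * 0.846 = 5.812 m^3

5.812


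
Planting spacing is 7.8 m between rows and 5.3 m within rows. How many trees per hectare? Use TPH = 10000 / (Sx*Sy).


Formula: TPH = 10000 m^2/ha / (spacing_x * spacing_y)
Area per tree = 7.8 m * 5.3 m = 41.34 m^2
TPH = 10000 / 41.34 = 242 trees/ha

242


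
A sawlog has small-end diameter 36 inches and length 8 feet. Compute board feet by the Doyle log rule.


Doyle: BF = (D - 4)^2 * L / 16
Adjusted diameter = 36 - 4 = 32 in
(D-4)^2 = 32^2 = 1024
BF = 1024 * 8 / 16 = 512 BF

512


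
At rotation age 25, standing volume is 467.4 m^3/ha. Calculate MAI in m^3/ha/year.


Formula: MAI = Total Volume / Stand Age
MAI = 467.4 m^3/ha / 25 years
MAI = 18.7 m^3/ha/year

18.7


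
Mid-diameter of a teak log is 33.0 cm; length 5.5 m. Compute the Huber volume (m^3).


Huber: V = Am * L,  Am = pi*(Dm/200)^2
Am = pi*(33.0/200)^2 = 0.08553 m^2
V = 0.08553*5.5 = 0.4704 m^3

0.4704


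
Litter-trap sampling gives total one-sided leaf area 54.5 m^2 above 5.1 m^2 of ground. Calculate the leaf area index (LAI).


Formula: LAI = total leaf area / ground area  (dimensionless)
LAI = 54.5 m^2 / 5.1 m^2
LAI = 10.69

10.69


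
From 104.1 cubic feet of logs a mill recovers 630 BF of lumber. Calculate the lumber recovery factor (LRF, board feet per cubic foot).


Formula: LRF = Lumber Output (BF) / Log Input (ft^3)
LRF = 630 BF / 104.1 ft^3
LRF = 6.05 BF/ft^3

6.05


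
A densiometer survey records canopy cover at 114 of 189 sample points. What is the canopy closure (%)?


Formula: Canopy closure = covered points / total points * 100
Closure = 114 / 189 * 100
Closure = 0.6032 * 100 = 60.3%

60.3


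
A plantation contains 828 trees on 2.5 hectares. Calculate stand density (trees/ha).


Formula: Stand Density = N_trees / Area_ha
Density = 828 trees / 2.5 ha
Density = 331 trees/ha

331


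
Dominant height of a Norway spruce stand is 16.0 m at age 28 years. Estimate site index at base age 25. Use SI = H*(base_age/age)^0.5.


Formula: SI = H_dom * (base_age / age)^0.5
Age ratio = 25 / 28 = 0.89286
sqrt(age_ratio) = 0.94491
SI = 16.0 * 0.94491 = 15.1 m

15.1


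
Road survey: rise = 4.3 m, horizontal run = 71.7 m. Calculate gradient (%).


Formula: Gradient = rise / run * 100
Gradient = 4.3 / 71.7 * 100 = 6.0%

6.0


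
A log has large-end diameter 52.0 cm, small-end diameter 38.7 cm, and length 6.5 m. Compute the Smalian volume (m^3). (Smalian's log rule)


Smalian: V = (A1 + A2)/2 * L,  A = pi*(D/200)^2
A1 = pi*(52.0/200)^2 = 0.212372 m^2
A2 = pi*(38.7/200)^2 = 0.117628 m^2
V = (0.212372+0.117628)/2*6.5 = 1.0725 m^3

1.0725


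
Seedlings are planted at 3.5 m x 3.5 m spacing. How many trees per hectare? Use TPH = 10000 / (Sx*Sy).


Formula: TPH = 10000 m^2/ha / (spacing_x * spacing_y)
Area per tree = 3.5 m * 3.5 m = 12.25 m^2
TPH = 10000 / 12.25 = 816 trees/ha

816


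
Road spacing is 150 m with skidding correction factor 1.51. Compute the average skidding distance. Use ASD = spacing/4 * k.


Formula: ASD = (spacing / 4) * correction
Uncorrected distance = spacing / 4 = 150 / 4 = 37.5 m
ASD = 37.5 * 1.51 = 57 m

57


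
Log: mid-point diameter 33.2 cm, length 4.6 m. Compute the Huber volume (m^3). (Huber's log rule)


Huber: V = Am * L,  Am = pi*(Dm/200)^2
Am = pi*(33.2/200)^2 = 0.08657 m^2
V = 0.08657*4.6 = 0.3982 m^3

0.3982


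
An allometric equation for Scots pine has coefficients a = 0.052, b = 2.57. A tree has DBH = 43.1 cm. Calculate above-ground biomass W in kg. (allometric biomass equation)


Formula: W = a * DBH^b  (allometric power law)
DBH^b = 43.1^2.57 = 15871.0838
W = 0.052 * 15871.0838 = 825.3 kg

825.3


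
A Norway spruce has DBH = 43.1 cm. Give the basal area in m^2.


Formula: BA = pi * (DBH/2)^2 / 10000  (cm^2 to m^2)
Radius = DBH/2 = 43.1/2 = 21.55 cm
BA = pi * 21.55^2 / 10000
   = 1458.9635 cm^2 / 10000
   = 0.1459 m^2

0.1459


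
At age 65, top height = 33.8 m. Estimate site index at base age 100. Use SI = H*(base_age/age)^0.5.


Formula: SI = H_dom * (base_age / age)^0.5
Age ratio = 100 / 65 = 1.53846
sqrt(age_ratio) = 1.24035
SI = 33.8 * 1.24035 = 41.9 m

41.9


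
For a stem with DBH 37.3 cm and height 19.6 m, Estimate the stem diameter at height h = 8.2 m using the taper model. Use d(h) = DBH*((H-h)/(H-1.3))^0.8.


Taper: d(h) = DBH * ((H - h) / (H - 1.3))^0.8
Numerator = H - h = 19.6 - 8.2 = 11.4 m
Denominator = H - 1.3 = 19.6 - 1.3 = 18.3 m
Ratio = 11.4 / 18.3 = 0.62295
d = 37.3 * 0.62295^0.8 = 25.5 cm

25.5


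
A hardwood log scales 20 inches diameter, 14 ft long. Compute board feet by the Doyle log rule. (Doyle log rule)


Doyle: BF = (D - 4)^2 * L / 16
Adjusted diameter = 20 - 4 = 16 in
(D-4)^2 = 16^2 = 256
BF = 256 * 14 / 16 = 224 BF

224


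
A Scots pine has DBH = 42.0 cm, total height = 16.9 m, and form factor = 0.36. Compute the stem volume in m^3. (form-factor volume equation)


Formula: V = pi * (DBH/200)^2 * H * ff
Radius = DBH/200 = 42.0/200 = 0.21 m
Radius^2 = 0.21^2 = 0.0441 m^2
V = pi * 0.0441 * 16.9 * 0.36
V = 0.843 m^3

0.843


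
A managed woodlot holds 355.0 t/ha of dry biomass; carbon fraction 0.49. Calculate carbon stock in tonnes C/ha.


Formula: Carbon Stock = Biomass * Carbon Fraction
C = 355.0 t/ha * 0.49
C = 174.0 t C/ha

174.0


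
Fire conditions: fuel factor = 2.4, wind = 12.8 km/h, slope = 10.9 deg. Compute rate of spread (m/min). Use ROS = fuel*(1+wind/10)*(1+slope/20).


Formula: ROS = fuel * (1 + wind/10) * (1 + slope/20)
Wind factor = 1 + 12.8/10 = 2.28
Slope factor = 1 + 10.9/20 = 1.545
ROS = 2.4 * 2.28 * 1.545 = 8.45 m/min

8.45


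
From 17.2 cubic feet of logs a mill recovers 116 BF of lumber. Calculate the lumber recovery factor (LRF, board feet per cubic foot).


Formula: LRF = Lumber Output (BF) / Log Input (ft^3)
LRF = 116 BF / 17.2 ft^3
LRF = 6.74 BF/ft^3

6.74


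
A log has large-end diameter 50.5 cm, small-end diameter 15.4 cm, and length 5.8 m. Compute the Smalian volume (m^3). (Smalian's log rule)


Smalian: V = (A1 + A2)/2 * L,  A = pi*(D/200)^2
A1 = pi*(50.5/200)^2 = 0.200296 m^2
A2 = pi*(15.4/200)^2 = 0.018627 m^2
V = (0.200296+0.018627)/2*5.8 = 0.6349 m^3

0.6349


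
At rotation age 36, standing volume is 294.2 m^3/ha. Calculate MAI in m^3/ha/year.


Formula: MAI = Total Volume / Stand Age
MAI = 294.2 m^3/ha / 36 years
MAI = 8.17 m^3/ha/year

8.17


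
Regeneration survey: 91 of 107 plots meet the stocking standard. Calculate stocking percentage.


Formula: Stocking % = stocked plots / total plots * 100
Stocking = 91 / 107 * 100
Stocking = 0.8505 * 100 = 85.0%

85.0


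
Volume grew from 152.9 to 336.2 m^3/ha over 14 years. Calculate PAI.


Formula: PAI = (V_T2 - V_T1) / (T2 - T1)
Volume increment = 336.2 - 152.9 = 183.3 m^3/ha
PAI = 183.3 / 14 = 13.09 m^3/ha/year

13.09


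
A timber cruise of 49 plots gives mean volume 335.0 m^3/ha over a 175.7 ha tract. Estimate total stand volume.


Formula: Total Volume = Mean Volume per ha * Total Area
Total Volume = 335.0 m^3/ha * 175.7 ha
Total Volume = 58860 m^3

58860


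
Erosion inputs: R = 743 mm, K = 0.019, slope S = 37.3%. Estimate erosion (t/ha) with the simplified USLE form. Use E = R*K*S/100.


Formula: E = R * K * S / 100  (simplified USLE)
R * K = 743 * 0.019 = 14.117
E = 14.117 * 37.3 / 100 = 5.27 t/ha

5.27


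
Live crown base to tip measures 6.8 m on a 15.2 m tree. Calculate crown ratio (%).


Formula: Crown Ratio = (Crown Length / Total Height) * 100
CR = (6.8 m / 15.2 m) * 100
CR = 0.4474 * 100 = 44.7%

44.7


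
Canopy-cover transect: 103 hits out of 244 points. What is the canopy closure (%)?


Formula: Canopy closure = covered points / total points * 100
Closure = 103 / 244 * 100
Closure = 0.4221 * 100 = 42.2%

42.2


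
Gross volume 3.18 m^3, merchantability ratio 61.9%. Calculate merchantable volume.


Formula: MV = V_total * (merchantable_pct / 100)
Merchantable fraction = 61.9% / 100 = 0.619
MV = 3.18 m^3 * 0.619 = 1.968 m^3

1.968


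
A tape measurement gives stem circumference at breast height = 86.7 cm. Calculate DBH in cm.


Formula: DBH = C / pi
DBH = 86.7 / pi
pi = 3.14159...
DBH = 27.6 cm

27.6


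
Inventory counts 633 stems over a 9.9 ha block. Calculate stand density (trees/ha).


Formula: Stand Density = N_trees / Area_ha
Density = 633 trees / 9.9 ha
Density = 64 trees/ha

64


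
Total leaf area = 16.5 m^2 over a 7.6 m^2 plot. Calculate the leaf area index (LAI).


Formula: LAI = total leaf area / ground area  (dimensionless)
LAI = 16.5 m^2 / 7.6 m^2
LAI = 2.17

2.17


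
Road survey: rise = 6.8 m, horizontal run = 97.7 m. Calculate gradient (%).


Formula: Gradient = rise / run * 100
Gradient = 6.8 / 97.7 * 100 = 7.0%

7.0


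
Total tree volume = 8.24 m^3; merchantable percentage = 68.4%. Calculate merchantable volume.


Formula: MV = V_total * (merchantable_pct / 100)
Merchantable fraction = 68.4% / 100 = 0.684
MV = 8.24 m^3 * 0.684 = 5.636 m^3

5.636


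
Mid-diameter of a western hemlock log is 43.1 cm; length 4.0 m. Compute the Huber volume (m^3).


Huber: V = Am * L,  Am = pi*(Dm/200)^2
Am = pi*(43.1/200)^2 = 0.145896 m^2
V = 0.145896*4.0 = 0.5836 m^3

0.5836


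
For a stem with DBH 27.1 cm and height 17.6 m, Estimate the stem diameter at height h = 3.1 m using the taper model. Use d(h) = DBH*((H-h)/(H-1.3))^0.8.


Taper: d(h) = DBH * ((H - h) / (H - 1.3))^0.8
Numerator = H - h = 17.6 - 3.1 = 14.5 m
Denominator = H - 1.3 = 17.6 - 1.3 = 16.3 m
Ratio = 14.5 / 16.3 = 0.88957
d = 27.1 * 0.88957^0.8 = 24.7 cm

24.7


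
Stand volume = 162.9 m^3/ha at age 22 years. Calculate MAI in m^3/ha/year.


Formula: MAI = Total Volume / Stand Age
MAI = 162.9 m^3/ha / 22 years
MAI = 7.4 m^3/ha/year

7.4


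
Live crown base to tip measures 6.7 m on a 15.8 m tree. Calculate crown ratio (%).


Formula: Crown Ratio = (Crown Length / Total Height) * 100
CR = (6.7 m / 15.8 m) * 100
CR = 0.4241 * 100 = 42.4%

42.4


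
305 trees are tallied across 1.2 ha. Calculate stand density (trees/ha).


Formula: Stand Density = N_trees / Area_ha
Density = 305 trees / 1.2 ha
Density = 254 trees/ha

254


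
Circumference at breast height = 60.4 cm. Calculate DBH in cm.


Formula: DBH = C / pi
DBH = 60.4 / pi
pi = 3.14159...
DBH = 19.2 cm

19.2


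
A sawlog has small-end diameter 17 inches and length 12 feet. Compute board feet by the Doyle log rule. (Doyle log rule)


Doyle: BF = (D - 4)^2 * L / 16
Adjusted diameter = 17 - 4 = 13 in
(D-4)^2 = 13^2 = 169
BF = 169 * 12 / 16 = 127 BF

127


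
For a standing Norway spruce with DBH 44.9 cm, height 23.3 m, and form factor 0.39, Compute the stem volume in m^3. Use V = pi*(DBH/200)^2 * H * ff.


Formula: V = pi * (DBH/200)^2 * H * ff
Radius = DBH/200 = 44.9/200 = 0.2245 m
Radius^2 = 0.2245^2 = 0.05040025 m^2
V = pi * 0.05040025 * 23.3 * 0.39
V = 1.439 m^3

1.439


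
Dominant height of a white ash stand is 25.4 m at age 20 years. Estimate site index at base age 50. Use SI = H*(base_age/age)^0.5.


Formula: SI = H_dom * (base_age / age)^0.5
Age ratio = 50 / 20 = 2.5
sqrt(age_ratio) = 1.58114
SI = 25.4 * 1.58114 = 40.2 m

40.2


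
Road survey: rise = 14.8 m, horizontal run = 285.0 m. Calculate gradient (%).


Formula: Gradient = rise / run * 100
Gradient = 14.8 / 285.0 * 100 = 5.2%

5.2


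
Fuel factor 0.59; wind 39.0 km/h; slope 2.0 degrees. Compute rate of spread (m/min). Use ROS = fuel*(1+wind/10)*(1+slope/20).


Formula: ROS = fuel * (1 + wind/10) * (1 + slope/20)
Wind factor = 1 + 39.0/10 = 4.9
Slope factor = 1 + 2.0/20 = 1.1
ROS = 0.59 * 4.9 * 1.1 = 3.18 m/min

3.18


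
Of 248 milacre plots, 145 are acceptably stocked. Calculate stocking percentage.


Formula: Stocking % = stocked plots / total plots * 100
Stocking = 145 / 248 * 100
Stocking = 0.5847 * 100 = 58.5%

58.5


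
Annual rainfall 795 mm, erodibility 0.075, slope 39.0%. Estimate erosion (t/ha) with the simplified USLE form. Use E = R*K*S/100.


Formula: E = R * K * S / 100  (simplified USLE)
R * K = 795 * 0.075 = 59.625
E = 59.625 * 39.0 / 100 = 23.25 t/ha

23.25


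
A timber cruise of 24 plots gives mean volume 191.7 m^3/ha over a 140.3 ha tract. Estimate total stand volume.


Formula: Total Volume = Mean Volume per ha * Total Area
Total Volume = 191.7 m^3/ha * 140.3 ha
Total Volume = 26896 m^3

26896


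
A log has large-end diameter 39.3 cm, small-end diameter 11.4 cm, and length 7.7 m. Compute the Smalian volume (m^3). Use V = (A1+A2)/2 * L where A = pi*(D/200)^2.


Smalian: V = (A1 + A2)/2 * L,  A = pi*(D/200)^2
A1 = pi*(39.3/200)^2 = 0.121304 m^2
A2 = pi*(11.4/200)^2 = 0.010207 m^2
V = (0.121304+0.010207)/2*7.7 = 0.5063 m^3

0.5063


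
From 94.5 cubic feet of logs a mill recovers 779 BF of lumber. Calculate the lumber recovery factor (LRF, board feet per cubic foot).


Formula: LRF = Lumber Output (BF) / Log Input (ft^3)
LRF = 779 BF / 94.5 ft^3
LRF = 8.24 BF/ft^3

8.24


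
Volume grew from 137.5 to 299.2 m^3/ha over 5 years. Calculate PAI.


Formula: PAI = (V_T2 - V_T1) / (T2 - T1)
Volume increment = 299.2 - 137.5 = 161.7 m^3/ha
PAI = 161.7 / 5 = 32.34 m^3/ha/year

32.34


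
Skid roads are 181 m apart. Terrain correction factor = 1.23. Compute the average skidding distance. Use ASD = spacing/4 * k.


Formula: ASD = (spacing / 4) * correction
Uncorrected distance = spacing / 4 = 181 / 4 = 45.25 m
ASD = 45.25 * 1.23 = 56 m

56


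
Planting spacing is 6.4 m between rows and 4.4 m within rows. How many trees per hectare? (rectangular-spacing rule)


Formula: TPH = 10000 m^2/ha / (spacing_x * spacing_y)
Area per tree = 6.4 m * 4.4 m = 28.16 m^2
TPH = 10000 / 28.16 = 355 trees/ha

355


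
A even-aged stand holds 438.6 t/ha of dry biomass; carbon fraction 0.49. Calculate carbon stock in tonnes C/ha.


Formula: Carbon Stock = Biomass * Carbon Fraction
C = 438.6 t/ha * 0.49
C = 214.9 t C/ha

214.9
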